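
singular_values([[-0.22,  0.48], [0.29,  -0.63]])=[0.87, 0.0]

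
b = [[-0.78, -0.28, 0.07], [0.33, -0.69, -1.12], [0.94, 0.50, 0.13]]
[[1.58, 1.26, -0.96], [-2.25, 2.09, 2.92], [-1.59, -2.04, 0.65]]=b@ [[-1.46, -1.79, 2.29], [-1.01, -0.10, -2.98], [2.20, -2.33, -0.10]]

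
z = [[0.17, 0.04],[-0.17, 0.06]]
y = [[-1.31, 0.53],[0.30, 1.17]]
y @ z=[[-0.31, -0.02], [-0.15, 0.08]]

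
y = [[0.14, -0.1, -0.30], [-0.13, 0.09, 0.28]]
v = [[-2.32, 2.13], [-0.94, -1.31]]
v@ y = [[-0.6, 0.42, 1.29], [0.04, -0.02, -0.08]]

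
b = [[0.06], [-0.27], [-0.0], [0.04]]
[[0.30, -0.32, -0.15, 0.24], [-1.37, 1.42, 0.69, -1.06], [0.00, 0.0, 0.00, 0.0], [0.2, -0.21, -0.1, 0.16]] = b @ [[5.07, -5.27, -2.55, 3.92]]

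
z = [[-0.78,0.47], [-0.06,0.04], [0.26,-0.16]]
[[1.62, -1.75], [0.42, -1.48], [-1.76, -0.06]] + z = [[0.84, -1.28], [0.36, -1.44], [-1.50, -0.22]]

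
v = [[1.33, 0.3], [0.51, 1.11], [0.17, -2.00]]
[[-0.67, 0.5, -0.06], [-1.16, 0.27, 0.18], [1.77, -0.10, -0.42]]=v @ [[-0.3, 0.36, -0.09], [-0.91, 0.08, 0.2]]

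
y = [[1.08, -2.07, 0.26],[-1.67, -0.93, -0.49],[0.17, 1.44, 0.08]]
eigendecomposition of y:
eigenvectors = [[0.86, -0.52, -0.27], [-0.44, -0.66, -0.02], [-0.25, 0.54, 0.96]]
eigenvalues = [2.06, -1.84, 0.0]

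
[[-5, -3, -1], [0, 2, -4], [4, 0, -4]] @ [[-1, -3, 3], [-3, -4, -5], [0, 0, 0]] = [[14, 27, 0], [-6, -8, -10], [-4, -12, 12]]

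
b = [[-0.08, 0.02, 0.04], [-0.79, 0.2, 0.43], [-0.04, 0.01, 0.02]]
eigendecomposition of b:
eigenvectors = [[0.10, 0.33, -0.21], [0.99, 0.93, -0.98], [0.05, 0.16, 0.07]]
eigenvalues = [0.14, -0.0, 0.0]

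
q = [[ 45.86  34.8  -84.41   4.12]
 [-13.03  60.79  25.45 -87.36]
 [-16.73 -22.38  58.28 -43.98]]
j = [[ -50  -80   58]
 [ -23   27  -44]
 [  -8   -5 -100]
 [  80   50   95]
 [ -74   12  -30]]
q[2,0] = -16.73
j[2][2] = -100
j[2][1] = -5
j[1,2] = -44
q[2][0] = -16.73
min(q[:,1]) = -22.38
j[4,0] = -74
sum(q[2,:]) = -24.809999999999995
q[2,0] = -16.73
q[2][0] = -16.73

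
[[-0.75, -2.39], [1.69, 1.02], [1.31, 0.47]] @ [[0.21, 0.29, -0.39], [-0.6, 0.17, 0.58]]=[[1.28, -0.62, -1.09],[-0.26, 0.66, -0.07],[-0.01, 0.46, -0.24]]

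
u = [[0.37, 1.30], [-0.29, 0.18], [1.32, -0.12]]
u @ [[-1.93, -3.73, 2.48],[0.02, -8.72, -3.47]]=[[-0.69, -12.72, -3.59], [0.56, -0.49, -1.34], [-2.55, -3.88, 3.69]]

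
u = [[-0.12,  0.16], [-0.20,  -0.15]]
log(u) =[[-1.31, 1.99], [-2.49, -1.68]]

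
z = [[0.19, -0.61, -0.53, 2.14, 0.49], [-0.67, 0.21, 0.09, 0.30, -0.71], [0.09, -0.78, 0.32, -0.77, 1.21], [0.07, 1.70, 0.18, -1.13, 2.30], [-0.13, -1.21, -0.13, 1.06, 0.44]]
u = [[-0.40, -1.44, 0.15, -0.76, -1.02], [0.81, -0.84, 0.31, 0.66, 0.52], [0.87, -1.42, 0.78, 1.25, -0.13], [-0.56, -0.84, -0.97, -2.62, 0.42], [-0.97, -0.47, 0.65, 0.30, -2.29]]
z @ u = [[-2.7, -1.04, -2.33, -6.67, -0.67],[1.04, 0.74, -0.72, -0.24, 2.53],[-1.13, 0.15, 1.55, 2.2, -3.63],[-0.09, -1.92, 3.27, 4.94, -4.95],[-2.06, 0.29, -1.24, -3.51, -1.04]]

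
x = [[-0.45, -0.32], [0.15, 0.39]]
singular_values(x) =[0.67, 0.19]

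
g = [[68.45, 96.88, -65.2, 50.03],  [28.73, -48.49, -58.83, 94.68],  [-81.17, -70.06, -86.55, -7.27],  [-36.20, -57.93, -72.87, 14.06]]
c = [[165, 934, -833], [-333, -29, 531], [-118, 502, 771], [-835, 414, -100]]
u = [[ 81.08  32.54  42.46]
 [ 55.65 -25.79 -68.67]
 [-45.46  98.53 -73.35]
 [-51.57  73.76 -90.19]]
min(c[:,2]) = -833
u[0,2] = 42.46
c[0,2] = -833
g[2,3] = -7.27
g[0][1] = 96.88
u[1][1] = -25.79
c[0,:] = [165, 934, -833]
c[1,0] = -333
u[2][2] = -73.35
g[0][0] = 68.45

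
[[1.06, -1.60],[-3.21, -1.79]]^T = [[1.06, -3.21], [-1.6, -1.79]]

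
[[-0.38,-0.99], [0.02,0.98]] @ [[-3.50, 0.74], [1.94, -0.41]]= [[-0.59,0.12], [1.83,-0.39]]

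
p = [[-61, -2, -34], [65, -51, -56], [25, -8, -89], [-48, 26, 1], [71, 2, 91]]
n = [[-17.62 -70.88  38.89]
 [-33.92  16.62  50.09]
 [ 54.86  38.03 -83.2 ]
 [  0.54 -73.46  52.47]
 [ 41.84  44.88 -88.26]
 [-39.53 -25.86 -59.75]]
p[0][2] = -34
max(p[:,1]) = 26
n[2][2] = -83.2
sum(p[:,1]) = -33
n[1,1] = 16.62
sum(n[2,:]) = 9.689999999999998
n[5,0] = -39.53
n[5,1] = -25.86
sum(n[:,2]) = -89.76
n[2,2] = -83.2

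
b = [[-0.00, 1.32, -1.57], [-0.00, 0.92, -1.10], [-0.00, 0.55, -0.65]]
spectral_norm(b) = 2.64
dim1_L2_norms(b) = [2.05, 1.43, 0.85]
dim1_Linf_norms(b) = [1.57, 1.1, 0.65]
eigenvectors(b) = [[1.0, 0.78, 0.79], [0.00, 0.53, 0.48], [0.00, 0.33, 0.38]]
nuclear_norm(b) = 2.65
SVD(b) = [[-0.78, 0.20, 0.60], [-0.54, -0.70, -0.47], [-0.32, 0.69, -0.65]] @ diag([2.643611241359173, 0.004427703627003657, -0.0]) @ [[0.00, -0.64, 0.77], [0.00, 0.77, 0.64], [1.00, 0.00, 0.00]]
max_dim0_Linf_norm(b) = 1.57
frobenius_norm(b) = 2.64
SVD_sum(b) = [[0.0, 1.32, -1.57], [0.00, 0.92, -1.1], [0.0, 0.55, -0.65]] + [[0.00, 0.00, 0.0], [0.0, -0.00, -0.00], [0.00, 0.0, 0.00]] + [[-0.0, -0.00, -0.0], [0.0, -0.00, -0.00], [0.0, -0.0, -0.0]]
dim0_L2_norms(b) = [0.0, 1.7, 2.02]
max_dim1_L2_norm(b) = 2.05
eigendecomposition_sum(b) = [[-0.00, 0.0, 0.0],[-0.0, -0.0, -0.00],[-0.0, -0.00, -0.00]] + [[0.00, 1.48, -1.82],[0.00, 1.01, -1.25],[0.0, 0.63, -0.77]] + [[0.00, -0.16, 0.25], [0.0, -0.09, 0.15], [0.00, -0.08, 0.12]]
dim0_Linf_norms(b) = [0.0, 1.32, 1.57]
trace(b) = 0.27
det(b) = 0.00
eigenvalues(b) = [-0.0, 0.24, 0.03]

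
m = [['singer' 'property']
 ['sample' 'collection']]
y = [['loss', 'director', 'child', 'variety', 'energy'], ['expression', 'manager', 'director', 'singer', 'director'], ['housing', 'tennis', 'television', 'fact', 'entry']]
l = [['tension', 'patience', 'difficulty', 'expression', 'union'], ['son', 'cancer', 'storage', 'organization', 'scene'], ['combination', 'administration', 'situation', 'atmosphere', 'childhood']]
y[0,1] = 'director'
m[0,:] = ['singer', 'property']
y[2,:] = ['housing', 'tennis', 'television', 'fact', 'entry']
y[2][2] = 'television'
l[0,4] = 'union'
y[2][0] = 'housing'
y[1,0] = 'expression'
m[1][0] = 'sample'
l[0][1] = 'patience'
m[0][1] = 'property'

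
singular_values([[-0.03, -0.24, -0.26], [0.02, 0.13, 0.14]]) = [0.4, 0.0]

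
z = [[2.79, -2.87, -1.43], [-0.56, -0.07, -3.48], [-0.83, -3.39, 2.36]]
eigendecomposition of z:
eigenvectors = [[0.48, 0.96, 0.33],  [0.71, -0.27, -0.58],  [0.52, 0.12, 0.74]]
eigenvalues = [-3.01, 3.43, 4.66]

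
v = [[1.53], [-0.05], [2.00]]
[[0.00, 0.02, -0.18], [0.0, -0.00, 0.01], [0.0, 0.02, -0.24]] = v@ [[0.00,  0.01,  -0.12]]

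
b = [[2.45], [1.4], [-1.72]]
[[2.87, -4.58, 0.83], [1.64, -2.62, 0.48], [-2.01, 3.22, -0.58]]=b @ [[1.17, -1.87, 0.34]]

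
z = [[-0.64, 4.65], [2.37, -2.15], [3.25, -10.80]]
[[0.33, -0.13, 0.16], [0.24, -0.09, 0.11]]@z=[[0.00, 0.09], [-0.01, 0.12]]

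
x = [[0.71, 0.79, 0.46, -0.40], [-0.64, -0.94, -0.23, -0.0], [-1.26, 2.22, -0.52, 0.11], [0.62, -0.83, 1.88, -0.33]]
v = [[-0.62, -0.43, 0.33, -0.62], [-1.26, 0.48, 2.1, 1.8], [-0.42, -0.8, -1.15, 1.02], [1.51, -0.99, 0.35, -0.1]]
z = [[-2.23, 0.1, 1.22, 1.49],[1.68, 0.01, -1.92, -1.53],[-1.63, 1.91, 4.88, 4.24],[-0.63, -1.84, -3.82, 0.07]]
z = x @ v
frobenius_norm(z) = 9.17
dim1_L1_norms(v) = [2.0, 5.64, 3.39, 2.95]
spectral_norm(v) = 3.16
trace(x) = -1.08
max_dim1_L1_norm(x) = 4.11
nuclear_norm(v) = 7.63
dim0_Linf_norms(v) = [1.51, 0.99, 2.1, 1.8]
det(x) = -1.52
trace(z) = 2.73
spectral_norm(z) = 8.40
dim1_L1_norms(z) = [5.04, 5.14, 12.66, 6.36]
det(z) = -14.11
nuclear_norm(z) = 13.49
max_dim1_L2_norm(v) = 3.08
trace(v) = -1.39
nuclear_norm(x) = 6.28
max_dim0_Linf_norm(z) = 4.88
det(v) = 9.29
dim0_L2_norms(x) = [1.7, 2.67, 2.02, 0.53]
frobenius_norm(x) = 3.79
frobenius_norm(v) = 4.14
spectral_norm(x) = 3.11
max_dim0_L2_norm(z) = 6.6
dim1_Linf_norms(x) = [0.79, 0.94, 2.22, 1.88]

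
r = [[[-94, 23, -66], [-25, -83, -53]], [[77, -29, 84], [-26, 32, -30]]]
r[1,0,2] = 84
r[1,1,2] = -30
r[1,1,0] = -26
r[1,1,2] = -30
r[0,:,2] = [-66, -53]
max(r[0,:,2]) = -53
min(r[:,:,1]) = -83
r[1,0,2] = 84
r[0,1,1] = -83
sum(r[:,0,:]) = -5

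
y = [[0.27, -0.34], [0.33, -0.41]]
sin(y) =[[0.27, -0.34], [0.33, -0.41]]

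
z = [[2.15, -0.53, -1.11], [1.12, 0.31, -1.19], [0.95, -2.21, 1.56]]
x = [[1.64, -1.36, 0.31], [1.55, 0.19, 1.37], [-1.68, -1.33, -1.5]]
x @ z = [[2.30, -1.98, 0.28], [4.85, -3.79, 0.19], [-6.53, 3.79, 1.11]]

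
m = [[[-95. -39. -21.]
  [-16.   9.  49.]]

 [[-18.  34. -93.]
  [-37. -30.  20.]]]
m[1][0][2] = -93.0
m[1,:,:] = [[-18.0, 34.0, -93.0], [-37.0, -30.0, 20.0]]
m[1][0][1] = 34.0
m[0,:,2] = [-21.0, 49.0]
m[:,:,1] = [[-39.0, 9.0], [34.0, -30.0]]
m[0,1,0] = -16.0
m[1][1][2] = 20.0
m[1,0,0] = -18.0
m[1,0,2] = -93.0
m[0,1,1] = 9.0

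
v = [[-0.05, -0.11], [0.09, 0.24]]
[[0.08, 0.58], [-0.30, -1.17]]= v @ [[5.85, -5.24], [-3.43, -2.9]]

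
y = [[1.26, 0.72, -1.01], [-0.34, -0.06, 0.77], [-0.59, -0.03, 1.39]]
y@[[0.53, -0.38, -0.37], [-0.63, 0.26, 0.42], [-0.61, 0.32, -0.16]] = [[0.83, -0.61, -0.0], [-0.61, 0.36, -0.02], [-1.14, 0.66, -0.02]]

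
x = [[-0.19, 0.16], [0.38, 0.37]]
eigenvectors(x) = [[-0.86, -0.24], [0.5, -0.97]]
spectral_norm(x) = 0.53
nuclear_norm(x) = 0.78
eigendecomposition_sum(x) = [[-0.25, 0.06],[0.14, -0.04]] + [[0.06, 0.10], [0.24, 0.41]]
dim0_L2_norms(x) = [0.42, 0.4]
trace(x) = 0.18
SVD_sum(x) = [[-0.02, -0.02],[0.39, 0.36]] + [[-0.17,  0.18],[-0.01,  0.01]]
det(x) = -0.13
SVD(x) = [[-0.06,1.00], [1.0,0.06]] @ diag([0.5310997108110534, 0.24684630274001554]) @ [[0.74,0.68], [-0.68,0.74]]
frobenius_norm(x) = 0.59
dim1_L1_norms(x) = [0.35, 0.75]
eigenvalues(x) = [-0.28, 0.46]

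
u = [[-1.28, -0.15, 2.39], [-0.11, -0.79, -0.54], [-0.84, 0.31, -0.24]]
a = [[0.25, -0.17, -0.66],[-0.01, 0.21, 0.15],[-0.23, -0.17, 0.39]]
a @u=[[0.25, -0.11, 0.85],[-0.14, -0.12, -0.17],[-0.01, 0.29, -0.55]]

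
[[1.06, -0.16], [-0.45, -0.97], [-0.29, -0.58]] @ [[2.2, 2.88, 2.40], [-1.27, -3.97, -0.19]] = [[2.54, 3.69, 2.57], [0.24, 2.55, -0.90], [0.10, 1.47, -0.59]]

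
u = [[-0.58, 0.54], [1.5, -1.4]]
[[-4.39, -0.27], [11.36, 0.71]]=u@[[5.38, -2.25],[-2.35, -2.92]]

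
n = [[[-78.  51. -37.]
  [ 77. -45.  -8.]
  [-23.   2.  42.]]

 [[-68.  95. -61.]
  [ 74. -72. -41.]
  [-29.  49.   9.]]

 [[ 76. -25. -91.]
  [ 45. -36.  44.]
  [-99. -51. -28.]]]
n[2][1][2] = 44.0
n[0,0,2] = -37.0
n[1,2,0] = -29.0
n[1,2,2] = 9.0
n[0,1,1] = -45.0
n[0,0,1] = 51.0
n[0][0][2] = -37.0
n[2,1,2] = 44.0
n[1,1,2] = -41.0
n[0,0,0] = -78.0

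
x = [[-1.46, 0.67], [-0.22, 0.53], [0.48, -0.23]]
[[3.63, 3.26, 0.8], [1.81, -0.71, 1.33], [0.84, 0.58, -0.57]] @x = [[-5.63, 3.98], [-1.85, 0.53], [-1.63, 1.00]]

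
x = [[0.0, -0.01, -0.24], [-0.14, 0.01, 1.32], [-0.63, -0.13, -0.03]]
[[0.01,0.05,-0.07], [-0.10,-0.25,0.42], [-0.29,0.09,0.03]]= x @ [[0.5, -0.18, -0.02],[-0.18, 0.21, -0.21],[-0.02, -0.21, 0.32]]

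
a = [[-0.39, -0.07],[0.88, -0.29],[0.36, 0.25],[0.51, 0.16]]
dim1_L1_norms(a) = [0.46, 1.17, 0.61, 0.67]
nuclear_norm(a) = 1.57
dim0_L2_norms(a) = [1.15, 0.42]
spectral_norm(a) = 1.15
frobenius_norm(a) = 1.22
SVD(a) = [[-0.34, -0.21], [0.78, -0.59], [0.30, 0.64], [0.44, 0.44]] @ diag([1.148466744038528, 0.4175214220103476]) @ [[1.00, -0.05],[0.05, 1.0]]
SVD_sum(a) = [[-0.39, 0.02],  [0.89, -0.04],  [0.35, -0.02],  [0.50, -0.02]] + [[-0.0, -0.09], [-0.01, -0.25], [0.01, 0.27], [0.01, 0.18]]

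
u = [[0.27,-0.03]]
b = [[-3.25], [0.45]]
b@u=[[-0.88, 0.10], [0.12, -0.01]]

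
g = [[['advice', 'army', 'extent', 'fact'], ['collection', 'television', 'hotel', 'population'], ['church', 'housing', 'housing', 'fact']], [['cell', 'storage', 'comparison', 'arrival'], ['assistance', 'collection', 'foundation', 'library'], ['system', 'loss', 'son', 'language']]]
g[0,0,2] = 'extent'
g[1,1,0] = 'assistance'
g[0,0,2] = 'extent'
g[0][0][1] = 'army'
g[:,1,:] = [['collection', 'television', 'hotel', 'population'], ['assistance', 'collection', 'foundation', 'library']]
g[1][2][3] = 'language'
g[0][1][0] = 'collection'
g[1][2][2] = 'son'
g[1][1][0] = 'assistance'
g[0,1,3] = 'population'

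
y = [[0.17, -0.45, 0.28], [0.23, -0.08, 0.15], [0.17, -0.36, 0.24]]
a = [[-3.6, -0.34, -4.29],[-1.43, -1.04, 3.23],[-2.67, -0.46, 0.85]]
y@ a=[[-0.72, 0.28, -1.94], [-1.11, -0.06, -1.12], [-0.74, 0.21, -1.69]]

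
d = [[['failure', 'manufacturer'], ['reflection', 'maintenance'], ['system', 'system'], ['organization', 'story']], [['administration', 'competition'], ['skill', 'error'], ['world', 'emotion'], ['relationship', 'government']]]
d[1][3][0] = 'relationship'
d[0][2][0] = 'system'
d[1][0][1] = 'competition'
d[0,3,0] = 'organization'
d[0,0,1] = 'manufacturer'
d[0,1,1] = 'maintenance'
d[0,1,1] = 'maintenance'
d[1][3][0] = 'relationship'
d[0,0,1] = 'manufacturer'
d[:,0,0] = ['failure', 'administration']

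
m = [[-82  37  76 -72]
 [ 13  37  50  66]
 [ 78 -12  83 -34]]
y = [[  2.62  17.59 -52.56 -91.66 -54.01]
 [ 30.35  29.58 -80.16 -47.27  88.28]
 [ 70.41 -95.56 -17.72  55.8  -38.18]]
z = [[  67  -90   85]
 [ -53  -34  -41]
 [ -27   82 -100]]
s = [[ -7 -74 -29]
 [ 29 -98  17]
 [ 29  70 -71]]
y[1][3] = -47.27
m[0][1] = 37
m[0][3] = -72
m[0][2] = 76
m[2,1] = -12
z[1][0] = -53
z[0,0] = 67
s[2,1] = 70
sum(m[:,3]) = -40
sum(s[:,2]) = -83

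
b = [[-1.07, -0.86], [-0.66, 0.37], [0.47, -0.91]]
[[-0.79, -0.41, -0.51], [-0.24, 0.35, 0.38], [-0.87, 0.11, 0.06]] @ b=[[0.88, 0.99], [0.2, -0.01], [0.89, 0.73]]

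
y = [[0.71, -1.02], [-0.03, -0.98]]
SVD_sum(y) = [[0.44,-1.13], [0.33,-0.84]] + [[0.27, 0.11],  [-0.36, -0.14]]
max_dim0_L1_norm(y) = 2.0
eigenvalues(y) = [0.73, -1.0]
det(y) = -0.73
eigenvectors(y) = [[1.00, 0.51], [-0.02, 0.86]]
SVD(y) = [[0.8,0.6], [0.6,-0.8]] @ diag([1.507890481235721, 0.4817325986464965]) @ [[0.37, -0.93], [0.93, 0.37]]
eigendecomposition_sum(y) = [[0.72, -0.43], [-0.01, 0.01]] + [[-0.01, -0.59], [-0.02, -0.99]]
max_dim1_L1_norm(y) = 1.73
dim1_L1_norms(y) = [1.73, 1.01]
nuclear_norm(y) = 1.99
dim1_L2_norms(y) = [1.24, 0.98]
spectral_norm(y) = 1.51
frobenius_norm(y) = 1.58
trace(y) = -0.27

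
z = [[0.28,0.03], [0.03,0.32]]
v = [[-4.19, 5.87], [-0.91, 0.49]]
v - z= [[-4.47, 5.84], [-0.94, 0.17]]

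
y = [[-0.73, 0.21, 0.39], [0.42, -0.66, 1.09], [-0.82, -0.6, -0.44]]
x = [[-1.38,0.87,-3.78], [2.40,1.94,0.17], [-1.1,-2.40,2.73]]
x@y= [[4.47, 1.40, 2.07], [-1.08, -0.88, 2.98], [-2.44, -0.28, -4.25]]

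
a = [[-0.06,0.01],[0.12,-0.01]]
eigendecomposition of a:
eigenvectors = [[-0.49, -0.15], [0.87, -0.99]]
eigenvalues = [-0.08, 0.01]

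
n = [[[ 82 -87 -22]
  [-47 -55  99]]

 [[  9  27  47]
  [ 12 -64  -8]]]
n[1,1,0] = 12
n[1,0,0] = 9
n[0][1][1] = -55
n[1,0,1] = 27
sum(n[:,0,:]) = 56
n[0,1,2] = 99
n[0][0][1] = -87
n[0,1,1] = -55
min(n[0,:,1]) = -87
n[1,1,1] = -64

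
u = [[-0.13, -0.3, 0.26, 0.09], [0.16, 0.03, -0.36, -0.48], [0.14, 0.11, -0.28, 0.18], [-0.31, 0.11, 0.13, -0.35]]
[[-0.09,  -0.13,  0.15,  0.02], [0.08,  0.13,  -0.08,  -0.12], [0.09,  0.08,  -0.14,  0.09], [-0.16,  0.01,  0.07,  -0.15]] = u @ [[0.49, 0.06, -0.03, 0.02], [0.06, 0.21, -0.21, -0.08], [-0.03, -0.21, 0.34, -0.11], [0.02, -0.08, -0.11, 0.34]]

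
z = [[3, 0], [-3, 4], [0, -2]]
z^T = [[3, -3, 0], [0, 4, -2]]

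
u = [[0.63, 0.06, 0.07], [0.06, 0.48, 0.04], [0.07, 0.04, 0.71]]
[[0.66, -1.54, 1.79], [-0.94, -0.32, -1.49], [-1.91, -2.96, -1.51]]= u @ [[1.53, -2.0, 3.41], [-1.92, -0.09, -3.35], [-2.73, -3.96, -2.28]]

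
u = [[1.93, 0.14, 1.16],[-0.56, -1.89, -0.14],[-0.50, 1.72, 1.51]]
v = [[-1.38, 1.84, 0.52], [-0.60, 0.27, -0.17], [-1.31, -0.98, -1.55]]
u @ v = [[-4.27, 2.45, -0.82], [2.09, -1.40, 0.25], [-2.32, -1.94, -2.89]]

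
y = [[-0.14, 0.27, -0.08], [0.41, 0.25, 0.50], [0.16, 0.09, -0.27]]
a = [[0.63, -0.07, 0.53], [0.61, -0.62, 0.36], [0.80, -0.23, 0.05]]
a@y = [[-0.03, 0.2, -0.23],[-0.28, 0.04, -0.46],[-0.20, 0.16, -0.19]]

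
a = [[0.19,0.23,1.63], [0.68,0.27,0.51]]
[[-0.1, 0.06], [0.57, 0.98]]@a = [[0.02, -0.01, -0.13],[0.77, 0.4, 1.43]]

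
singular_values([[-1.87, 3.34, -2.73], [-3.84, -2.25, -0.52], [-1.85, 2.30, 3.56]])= [4.84, 4.55, 4.41]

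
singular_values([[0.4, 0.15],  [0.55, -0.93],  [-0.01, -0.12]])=[1.09, 0.43]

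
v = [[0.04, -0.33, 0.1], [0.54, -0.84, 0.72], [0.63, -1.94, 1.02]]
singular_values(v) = [2.6, 0.31, 0.0]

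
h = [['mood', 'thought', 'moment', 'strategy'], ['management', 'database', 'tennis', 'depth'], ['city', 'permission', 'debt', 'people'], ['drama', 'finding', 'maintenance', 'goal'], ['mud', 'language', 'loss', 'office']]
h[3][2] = 'maintenance'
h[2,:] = ['city', 'permission', 'debt', 'people']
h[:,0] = ['mood', 'management', 'city', 'drama', 'mud']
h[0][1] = 'thought'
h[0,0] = 'mood'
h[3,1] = 'finding'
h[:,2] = ['moment', 'tennis', 'debt', 'maintenance', 'loss']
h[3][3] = 'goal'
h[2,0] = 'city'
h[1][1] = 'database'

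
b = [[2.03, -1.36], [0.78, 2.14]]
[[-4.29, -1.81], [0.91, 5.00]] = b@[[-1.47, 0.54], [0.96, 2.14]]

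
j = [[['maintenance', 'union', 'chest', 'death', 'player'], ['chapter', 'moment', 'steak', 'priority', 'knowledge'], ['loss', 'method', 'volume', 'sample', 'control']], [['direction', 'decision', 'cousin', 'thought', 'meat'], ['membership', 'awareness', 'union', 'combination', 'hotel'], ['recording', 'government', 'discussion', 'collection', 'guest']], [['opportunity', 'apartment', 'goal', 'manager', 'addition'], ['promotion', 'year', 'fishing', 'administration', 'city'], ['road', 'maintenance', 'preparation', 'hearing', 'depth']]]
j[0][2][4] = 'control'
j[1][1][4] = 'hotel'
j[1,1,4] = 'hotel'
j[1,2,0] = 'recording'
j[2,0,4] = 'addition'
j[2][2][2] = 'preparation'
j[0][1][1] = 'moment'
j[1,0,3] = 'thought'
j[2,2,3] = 'hearing'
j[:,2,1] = ['method', 'government', 'maintenance']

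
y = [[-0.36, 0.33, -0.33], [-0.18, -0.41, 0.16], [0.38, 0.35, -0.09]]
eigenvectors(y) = [[(-0.75+0j), (-0.75-0j), (-0.32+0j)], [(0.2-0.38j), (0.2+0.38j), (0.49+0j)], [(0.07+0.5j), (0.07-0.5j), 0.81+0.00j]]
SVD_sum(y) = [[0.08, 0.3, -0.15], [-0.11, -0.41, 0.20], [0.1, 0.38, -0.19]] + [[-0.44, 0.03, -0.18], [-0.07, 0.01, -0.03], [0.27, -0.02, 0.11]] + [[0.00, -0.0, -0.0], [0.0, -0.01, -0.01], [0.00, -0.01, -0.01]]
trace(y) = -0.86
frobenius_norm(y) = 0.92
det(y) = -0.01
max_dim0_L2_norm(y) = 0.63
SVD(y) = [[0.47, 0.84, 0.25], [-0.65, 0.14, 0.75], [0.6, -0.52, 0.61]] @ diag([0.7253110575381451, 0.5673997026601497, 0.021941905889669877]) @ [[0.24, 0.87, -0.43], [-0.93, 0.07, -0.37], [0.29, -0.49, -0.82]]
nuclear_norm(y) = 1.31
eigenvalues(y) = [(-0.42+0.39j), (-0.42-0.39j), (-0.03+0j)]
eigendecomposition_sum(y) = [[-0.18+0.27j, (0.16+0.31j), (-0.17-0.08j)], [(-0.09-0.16j), (-0.2+0j), (0.09-0.06j)], [0.19+0.09j, (0.19-0.14j), -0.04+0.12j]] + [[(-0.18-0.27j), 0.16-0.31j, (-0.17+0.08j)],[-0.09+0.16j, -0.20-0.00j, 0.09+0.06j],[0.19-0.09j, 0.19+0.14j, (-0.04-0.12j)]] + [[0j, 0.01+0.00j, (0.01-0j)],[-0.00-0.00j, -0.01-0.00j, -0.01+0.00j],[(-0.01-0j), -0.02-0.00j, (-0.02+0j)]]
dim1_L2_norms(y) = [0.59, 0.48, 0.52]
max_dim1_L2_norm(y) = 0.59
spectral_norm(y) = 0.73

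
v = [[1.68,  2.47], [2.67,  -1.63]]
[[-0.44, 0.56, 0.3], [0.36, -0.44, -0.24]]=v@[[0.02, -0.02, -0.01], [-0.19, 0.24, 0.13]]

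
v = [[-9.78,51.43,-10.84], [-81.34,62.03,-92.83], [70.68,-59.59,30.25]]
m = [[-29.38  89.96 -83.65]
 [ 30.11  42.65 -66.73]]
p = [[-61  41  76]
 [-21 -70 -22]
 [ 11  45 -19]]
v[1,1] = 62.03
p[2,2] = -19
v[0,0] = -9.78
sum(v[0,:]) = 30.81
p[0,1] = 41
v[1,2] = -92.83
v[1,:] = [-81.34, 62.03, -92.83]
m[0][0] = -29.38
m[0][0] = -29.38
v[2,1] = -59.59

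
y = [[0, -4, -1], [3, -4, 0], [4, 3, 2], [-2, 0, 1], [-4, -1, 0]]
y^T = [[0, 3, 4, -2, -4], [-4, -4, 3, 0, -1], [-1, 0, 2, 1, 0]]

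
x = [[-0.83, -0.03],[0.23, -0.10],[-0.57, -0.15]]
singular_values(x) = [1.04, 0.16]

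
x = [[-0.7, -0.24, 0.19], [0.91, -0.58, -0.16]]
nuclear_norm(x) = 1.75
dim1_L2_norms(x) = [0.76, 1.09]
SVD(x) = [[-0.50, 0.87], [0.87, 0.50]] @ diag([1.223084836709436, 0.5271275767890087]) @ [[0.93, -0.31, -0.19], [-0.28, -0.95, 0.16]]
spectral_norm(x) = 1.22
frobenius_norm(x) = 1.33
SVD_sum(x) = [[-0.57, 0.19, 0.12], [0.99, -0.33, -0.2]] + [[-0.13, -0.43, 0.07], [-0.08, -0.25, 0.04]]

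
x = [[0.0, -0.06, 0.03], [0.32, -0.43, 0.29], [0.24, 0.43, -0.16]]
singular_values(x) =[0.7, 0.4, 0.0]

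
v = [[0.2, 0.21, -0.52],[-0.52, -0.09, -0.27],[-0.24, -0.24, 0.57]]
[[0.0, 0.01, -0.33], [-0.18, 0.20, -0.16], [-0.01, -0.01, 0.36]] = v @[[0.44, -0.48, -0.03], [-0.48, 0.53, 0.01], [-0.03, 0.01, 0.63]]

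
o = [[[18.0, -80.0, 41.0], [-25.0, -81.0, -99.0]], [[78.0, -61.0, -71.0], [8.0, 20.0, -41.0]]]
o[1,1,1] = 20.0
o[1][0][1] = -61.0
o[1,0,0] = 78.0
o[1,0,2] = -71.0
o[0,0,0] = 18.0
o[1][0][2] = -71.0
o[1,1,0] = 8.0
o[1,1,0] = 8.0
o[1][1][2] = -41.0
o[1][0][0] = 78.0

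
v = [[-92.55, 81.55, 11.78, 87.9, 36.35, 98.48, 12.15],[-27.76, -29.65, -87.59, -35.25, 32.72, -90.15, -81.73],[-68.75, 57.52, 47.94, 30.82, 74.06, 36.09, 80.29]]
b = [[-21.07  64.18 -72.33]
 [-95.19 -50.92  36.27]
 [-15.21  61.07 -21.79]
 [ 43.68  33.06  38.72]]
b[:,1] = [64.18, -50.92, 61.07, 33.06]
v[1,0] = -27.76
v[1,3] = -35.25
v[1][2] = -87.59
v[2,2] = 47.94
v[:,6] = [12.15, -81.73, 80.29]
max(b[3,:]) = 43.68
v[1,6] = -81.73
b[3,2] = 38.72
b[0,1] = 64.18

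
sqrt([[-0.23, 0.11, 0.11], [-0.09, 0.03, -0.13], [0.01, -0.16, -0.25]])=[[0.60, 0.69, 1.55],[-0.07, 0.32, 0.06],[-0.35, -0.34, -0.56]]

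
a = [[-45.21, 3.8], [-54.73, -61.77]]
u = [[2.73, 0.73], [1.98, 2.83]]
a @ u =[[-115.90, -22.25], [-271.72, -214.76]]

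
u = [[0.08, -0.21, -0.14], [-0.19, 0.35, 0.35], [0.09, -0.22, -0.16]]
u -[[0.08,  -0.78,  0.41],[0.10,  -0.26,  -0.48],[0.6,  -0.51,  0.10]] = [[0.00, 0.57, -0.55], [-0.29, 0.61, 0.83], [-0.51, 0.29, -0.26]]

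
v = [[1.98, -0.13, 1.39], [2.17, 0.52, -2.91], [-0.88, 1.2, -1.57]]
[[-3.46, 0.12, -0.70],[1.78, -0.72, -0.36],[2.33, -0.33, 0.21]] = v@[[-0.85, -0.07, -0.28],[-0.41, -0.09, -0.19],[-1.32, 0.18, -0.12]]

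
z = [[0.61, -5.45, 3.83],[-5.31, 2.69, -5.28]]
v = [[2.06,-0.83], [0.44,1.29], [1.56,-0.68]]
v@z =[[5.66, -13.46, 12.27], [-6.58, 1.07, -5.13], [4.56, -10.33, 9.57]]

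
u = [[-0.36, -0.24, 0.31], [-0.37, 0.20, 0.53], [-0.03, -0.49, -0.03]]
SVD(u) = [[-0.57, 0.47, -0.67], [-0.82, -0.28, 0.49], [0.04, 0.83, 0.55]] @ diag([0.7971859781833806, 0.5866973876627587, 0.057277320970005735]) @ [[0.64, -0.06, -0.77], [-0.15, -0.99, -0.05], [0.76, -0.15, 0.64]]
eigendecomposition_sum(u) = [[(-0.43-0j), (0.13-0j), (0.32+0j)], [(-0.07-0j), 0.02-0.00j, (0.05+0j)], [(-0.24-0j), (0.08-0j), (0.18+0j)]] + [[0.03-0.16j, -0.19+0.11j, -0.01+0.25j],[(-0.15-0.05j), (0.09+0.19j), (0.24+0.03j)],[0.11-0.20j, (-0.28+0.07j), -0.11+0.32j]] + [[0.03+0.16j, -0.19-0.11j, -0.01-0.25j], [(-0.15+0.05j), (0.09-0.19j), (0.24-0.03j)], [(0.11+0.2j), -0.28-0.07j, -0.11-0.32j]]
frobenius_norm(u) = 0.99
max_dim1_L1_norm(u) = 1.1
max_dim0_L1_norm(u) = 0.93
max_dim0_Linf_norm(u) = 0.53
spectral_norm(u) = 0.80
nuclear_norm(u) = 1.44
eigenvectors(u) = [[0.86+0.00j, (-0.5+0.15j), -0.50-0.15j], [0.14+0.00j, 0.10+0.48j, 0.10-0.48j], [0.49+0.00j, -0.70+0.00j, (-0.7-0j)]]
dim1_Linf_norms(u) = [0.36, 0.53, 0.49]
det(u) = -0.03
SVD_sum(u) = [[-0.29, 0.03, 0.35], [-0.42, 0.04, 0.5], [0.02, -0.0, -0.03]] + [[-0.04, -0.27, -0.01], [0.03, 0.16, 0.01], [-0.08, -0.48, -0.02]] + [[-0.03, 0.01, -0.02], [0.02, -0.00, 0.02], [0.02, -0.00, 0.02]]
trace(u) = -0.19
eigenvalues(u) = [(-0.22+0j), (0.02+0.35j), (0.02-0.35j)]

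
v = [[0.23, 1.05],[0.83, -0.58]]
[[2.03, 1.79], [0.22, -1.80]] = v@[[1.4,-0.85], [1.63,1.89]]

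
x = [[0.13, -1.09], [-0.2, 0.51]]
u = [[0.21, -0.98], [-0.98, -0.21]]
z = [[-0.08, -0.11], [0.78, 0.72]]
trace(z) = 0.64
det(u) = -1.00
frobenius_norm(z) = 1.07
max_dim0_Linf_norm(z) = 0.78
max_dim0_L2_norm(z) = 0.78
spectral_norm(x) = 1.22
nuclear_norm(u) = 2.00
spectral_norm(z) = 1.07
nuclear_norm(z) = 1.10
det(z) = 0.03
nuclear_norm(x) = 1.34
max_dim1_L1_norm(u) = 1.19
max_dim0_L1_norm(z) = 0.86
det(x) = -0.15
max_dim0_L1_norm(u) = 1.19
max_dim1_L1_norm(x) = 1.22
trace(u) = 0.00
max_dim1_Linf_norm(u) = 0.98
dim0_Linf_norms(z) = [0.78, 0.72]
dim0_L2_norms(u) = [1.0, 1.0]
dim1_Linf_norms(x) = [1.09, 0.51]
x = z + u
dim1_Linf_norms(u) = [0.98, 0.98]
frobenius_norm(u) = 1.42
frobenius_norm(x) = 1.23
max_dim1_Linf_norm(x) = 1.09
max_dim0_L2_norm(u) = 1.0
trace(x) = 0.64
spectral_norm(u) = 1.00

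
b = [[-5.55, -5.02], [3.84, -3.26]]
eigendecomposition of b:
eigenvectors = [[(0.75+0j), (0.75-0j)], [(-0.17-0.64j), -0.17+0.64j]]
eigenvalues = [(-4.4+4.24j), (-4.4-4.24j)]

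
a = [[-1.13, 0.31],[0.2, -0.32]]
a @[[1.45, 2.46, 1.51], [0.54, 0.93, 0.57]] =[[-1.47, -2.49, -1.53],[0.12, 0.19, 0.12]]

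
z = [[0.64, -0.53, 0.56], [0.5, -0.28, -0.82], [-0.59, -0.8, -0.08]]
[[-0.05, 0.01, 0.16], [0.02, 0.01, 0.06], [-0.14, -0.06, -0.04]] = z @ [[0.06, 0.05, 0.15], [0.13, 0.04, -0.07], [-0.03, -0.00, 0.04]]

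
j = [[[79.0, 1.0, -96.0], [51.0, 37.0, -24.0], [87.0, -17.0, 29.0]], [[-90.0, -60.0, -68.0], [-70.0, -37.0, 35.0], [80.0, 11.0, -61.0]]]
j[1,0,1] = -60.0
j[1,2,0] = 80.0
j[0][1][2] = -24.0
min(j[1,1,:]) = -70.0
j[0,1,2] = -24.0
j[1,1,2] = 35.0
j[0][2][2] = 29.0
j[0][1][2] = -24.0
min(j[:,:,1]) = -60.0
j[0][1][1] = 37.0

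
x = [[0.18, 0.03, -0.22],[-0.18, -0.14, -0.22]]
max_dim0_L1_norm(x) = 0.44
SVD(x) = [[0.44, 0.90], [0.90, -0.44]] @ diag([0.32573810749775634, 0.2756713356948455]) @ [[-0.26, -0.35, -0.9], [0.87, 0.32, -0.37]]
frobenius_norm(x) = 0.43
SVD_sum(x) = [[-0.04,-0.05,-0.13], [-0.08,-0.10,-0.26]] + [[0.22, 0.08, -0.09], [-0.1, -0.04, 0.04]]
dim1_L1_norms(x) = [0.43, 0.54]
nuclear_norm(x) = 0.60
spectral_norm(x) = 0.33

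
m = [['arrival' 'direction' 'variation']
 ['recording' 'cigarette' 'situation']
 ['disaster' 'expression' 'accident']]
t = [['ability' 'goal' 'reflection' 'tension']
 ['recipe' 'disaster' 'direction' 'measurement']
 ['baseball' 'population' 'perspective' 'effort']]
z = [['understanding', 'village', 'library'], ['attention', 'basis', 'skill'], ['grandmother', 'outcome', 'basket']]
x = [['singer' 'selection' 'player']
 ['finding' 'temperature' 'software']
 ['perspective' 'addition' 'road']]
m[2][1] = 'expression'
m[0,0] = 'arrival'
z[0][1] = 'village'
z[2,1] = 'outcome'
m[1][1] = 'cigarette'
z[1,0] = 'attention'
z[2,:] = ['grandmother', 'outcome', 'basket']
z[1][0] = 'attention'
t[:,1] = ['goal', 'disaster', 'population']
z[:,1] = ['village', 'basis', 'outcome']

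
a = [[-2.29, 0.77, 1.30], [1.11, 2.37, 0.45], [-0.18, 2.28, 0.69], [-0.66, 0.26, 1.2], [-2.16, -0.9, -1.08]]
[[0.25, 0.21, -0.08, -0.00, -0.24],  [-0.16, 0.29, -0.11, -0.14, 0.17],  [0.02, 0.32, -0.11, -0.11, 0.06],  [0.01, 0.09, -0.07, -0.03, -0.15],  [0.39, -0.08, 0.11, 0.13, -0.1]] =a @ [[-0.15, -0.03, -0.01, -0.03, 0.07], [0.02, 0.13, -0.03, -0.04, 0.06], [-0.08, 0.03, -0.06, -0.03, -0.10]]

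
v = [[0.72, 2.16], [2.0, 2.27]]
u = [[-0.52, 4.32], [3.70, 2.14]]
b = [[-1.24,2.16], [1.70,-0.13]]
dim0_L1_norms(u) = [4.22, 6.46]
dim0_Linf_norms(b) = [1.7, 2.16]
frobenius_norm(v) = 3.79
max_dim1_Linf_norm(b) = 2.16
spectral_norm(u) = 5.09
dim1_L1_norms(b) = [3.4, 1.83]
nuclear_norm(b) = 4.02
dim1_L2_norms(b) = [2.49, 1.7]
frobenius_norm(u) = 6.10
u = b + v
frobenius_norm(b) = 3.02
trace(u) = 1.62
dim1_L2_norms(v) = [2.28, 3.03]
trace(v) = 2.99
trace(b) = -1.37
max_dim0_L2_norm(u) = 4.82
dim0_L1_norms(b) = [2.94, 2.29]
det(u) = -17.10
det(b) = -3.51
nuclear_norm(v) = 4.44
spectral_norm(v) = 3.72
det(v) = -2.69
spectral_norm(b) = 2.73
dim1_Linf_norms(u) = [4.32, 3.7]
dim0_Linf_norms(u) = [3.7, 4.32]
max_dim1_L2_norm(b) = 2.49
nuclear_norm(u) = 8.45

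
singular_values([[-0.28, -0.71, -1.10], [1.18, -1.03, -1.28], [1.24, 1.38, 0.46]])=[2.45, 1.82, 0.46]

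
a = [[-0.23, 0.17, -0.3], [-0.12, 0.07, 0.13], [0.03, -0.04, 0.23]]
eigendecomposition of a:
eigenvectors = [[0.84, -0.48, -0.07], [0.55, -0.87, 0.83], [-0.01, -0.10, 0.56]]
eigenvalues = [-0.12, 0.02, 0.17]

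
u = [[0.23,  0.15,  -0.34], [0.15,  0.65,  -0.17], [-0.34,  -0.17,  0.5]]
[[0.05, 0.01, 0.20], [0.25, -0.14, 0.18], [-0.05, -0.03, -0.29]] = u@[[-0.21, -0.29, 0.30], [0.40, -0.24, 0.12], [-0.10, -0.33, -0.33]]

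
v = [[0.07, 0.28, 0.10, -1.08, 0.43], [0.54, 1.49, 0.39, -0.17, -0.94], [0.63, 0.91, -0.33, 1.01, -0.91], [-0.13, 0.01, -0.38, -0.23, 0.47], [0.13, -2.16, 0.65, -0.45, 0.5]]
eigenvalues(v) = [(2.56+0j), (0.24+0j), 0j, (-0.65+0.89j), (-0.65-0.89j)]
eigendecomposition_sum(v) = [[0.03-0.00j,0.15-0.00j,(0.01-0j),-0.01+0.00j,(-0.07-0j)], [0.37-0.00j,(1.79-0j),(0.09-0j),(-0.09+0j),-0.80-0.00j], [0.20-0.00j,(0.94-0j),(0.05-0j),-0.05+0.00j,(-0.42-0j)], [(-0.08+0j),(-0.38+0j),-0.02+0.00j,0.02-0.00j,0.17+0.00j], [-0.31+0.00j,(-1.5+0j),-0.07+0.00j,(0.08-0j),(0.67+0j)]] + [[0.32-0.00j, -0.17+0.00j, 0.16+0.00j, -0.32+0.00j, 0.01-0.00j], [(0.08-0j), -0.05+0.00j, (0.04+0j), -0.09+0.00j, -0j], [(0.16-0j), -0.09+0.00j, (0.08+0j), (-0.17+0j), 0.00-0.00j], [(0.12-0j), (-0.07+0j), 0.06+0.00j, -0.13+0.00j, 0.00-0.00j], [(0.34-0j), -0.18+0.00j, 0.17+0.00j, (-0.34+0j), 0.01-0.00j]] + [[-0.00+0.00j, 0j, -0.00+0.00j, 0.00-0.00j, 0.00+0.00j], [-0.00+0.00j, 0j, (-0+0j), -0j, 0.00+0.00j], [-0.00+0.00j, 0.00+0.00j, (-0+0j), -0j, 0j], [(-0+0j), 0.00+0.00j, (-0+0j), -0j, 0j], [(-0+0j), 0j, -0.00+0.00j, 0.00-0.00j, 0.00+0.00j]] + [[-0.14-0.05j,(0.15+0.31j),(-0.03-0.38j),(-0.37+0.2j),(0.24+0.08j)],[(0.04-0.04j),-0.13-0.01j,0.13+0.06j,0.00-0.16j,-0.07+0.07j],[0.14+0.16j,(0.03-0.49j),(-0.23+0.5j),(0.61+0.02j),-0.25-0.27j],[(-0.09+0.05j),(0.23+0.06j),(-0.21-0.15j),-0.06+0.28j,0.15-0.09j],[(0.05-0.09j),(-0.24+0.07j),0.27+0.03j,(-0.09-0.3j),-0.09+0.16j]] + [[-0.14+0.05j, (0.15-0.31j), -0.03+0.38j, -0.37-0.20j, 0.24-0.08j], [(0.04+0.04j), (-0.13+0.01j), 0.13-0.06j, 0.00+0.16j, -0.07-0.07j], [(0.14-0.16j), (0.03+0.49j), -0.23-0.50j, 0.61-0.02j, (-0.25+0.27j)], [-0.09-0.05j, 0.23-0.06j, -0.21+0.15j, -0.06-0.28j, (0.15+0.09j)], [(0.05+0.09j), (-0.24-0.07j), (0.27-0.03j), -0.09+0.30j, -0.09-0.16j]]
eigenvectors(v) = [[(-0.06+0j), (-0.62+0j), 0.26+0.00j, 0.42-0.24j, (0.42+0.24j)], [(-0.7+0j), -0.16+0.00j, 0.24+0.00j, 0.18j, 0.00-0.18j], [(-0.37+0j), (-0.32+0j), 0.51+0.00j, -0.70+0.00j, (-0.7-0j)], [(0.15+0j), (-0.24+0j), 0.40+0.00j, (0.06-0.33j), 0.06+0.33j], [0.59+0.00j, (-0.66+0j), 0.67+0.00j, 0.12+0.33j, (0.12-0.33j)]]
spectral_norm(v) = 3.18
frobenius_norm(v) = 3.77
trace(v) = 1.50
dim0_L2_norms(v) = [0.85, 2.79, 0.92, 1.57, 1.54]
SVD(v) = [[0.07, -0.73, 0.11, -0.48, -0.47],  [-0.52, -0.3, 0.67, 0.13, 0.42],  [-0.49, 0.52, 0.10, -0.67, -0.19],  [0.07, -0.21, -0.41, -0.49, 0.74],  [0.7, 0.24, 0.60, -0.28, 0.15]] @ diag([3.184101335881226, 1.5757712690076142, 1.1759968401838565, 0.43723563394688947, 0.00015130818936106826]) @ [[-0.16, -0.85, 0.12, -0.25, 0.42], [0.11, -0.44, -0.08, 0.83, -0.31], [0.48, -0.16, 0.67, -0.26, -0.48], [-0.82, 0.09, 0.52, 0.13, -0.19], [0.26, 0.24, 0.51, 0.40, 0.67]]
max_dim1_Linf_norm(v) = 2.16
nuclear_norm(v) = 6.37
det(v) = 0.00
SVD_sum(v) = [[-0.03, -0.19, 0.03, -0.06, 0.09], [0.26, 1.40, -0.2, 0.42, -0.7], [0.24, 1.31, -0.19, 0.39, -0.65], [-0.03, -0.19, 0.03, -0.06, 0.09], [-0.35, -1.88, 0.27, -0.56, 0.93]] + [[-0.13, 0.5, 0.1, -0.96, 0.36],[-0.05, 0.21, 0.04, -0.39, 0.15],[0.09, -0.36, -0.07, 0.69, -0.26],[-0.04, 0.14, 0.03, -0.27, 0.10],[0.04, -0.16, -0.03, 0.31, -0.12]] + [[0.06, -0.02, 0.09, -0.03, -0.06], [0.38, -0.12, 0.52, -0.20, -0.38], [0.06, -0.02, 0.08, -0.03, -0.06], [-0.23, 0.08, -0.32, 0.13, 0.23], [0.34, -0.11, 0.47, -0.18, -0.34]] + [[0.17, -0.02, -0.11, -0.03, 0.04], [-0.05, 0.00, 0.03, 0.01, -0.01], [0.24, -0.03, -0.15, -0.04, 0.06], [0.17, -0.02, -0.11, -0.03, 0.04], [0.10, -0.01, -0.06, -0.02, 0.02]] + [[-0.00, -0.0, -0.0, -0.00, -0.00],[0.00, 0.0, 0.0, 0.0, 0.00],[-0.00, -0.00, -0.0, -0.0, -0.0],[0.00, 0.00, 0.00, 0.0, 0.0],[0.00, 0.0, 0.0, 0.00, 0.0]]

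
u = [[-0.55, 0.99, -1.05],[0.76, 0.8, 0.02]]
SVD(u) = [[-0.96,-0.27],[-0.27,0.96]] @ diag([1.575931927047315, 1.0580824926785881]) @ [[0.21,  -0.74,  0.64], [0.83,  0.48,  0.28]]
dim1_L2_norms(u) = [1.54, 1.1]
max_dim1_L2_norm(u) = 1.54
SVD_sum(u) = [[-0.31,1.13,-0.97], [-0.09,0.31,-0.27]] + [[-0.24, -0.14, -0.08],[0.85, 0.49, 0.29]]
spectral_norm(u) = 1.58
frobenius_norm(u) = 1.90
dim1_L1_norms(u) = [2.59, 1.58]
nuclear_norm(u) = 2.63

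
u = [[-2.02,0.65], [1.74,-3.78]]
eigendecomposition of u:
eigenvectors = [[0.79, -0.28],  [0.61, 0.96]]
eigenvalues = [-1.52, -4.28]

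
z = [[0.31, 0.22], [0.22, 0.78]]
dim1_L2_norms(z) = [0.38, 0.81]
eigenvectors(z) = [[-0.93, -0.37], [0.37, -0.93]]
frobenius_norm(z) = 0.90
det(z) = 0.19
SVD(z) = [[0.37, 0.93],  [0.93, -0.37]] @ diag([0.8669083720563975, 0.2230916279436026]) @ [[0.37, 0.93], [0.93, -0.37]]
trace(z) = 1.09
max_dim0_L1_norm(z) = 1.0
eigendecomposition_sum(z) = [[0.19,-0.08], [-0.08,0.03]] + [[0.12, 0.30], [0.30, 0.75]]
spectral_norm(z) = 0.87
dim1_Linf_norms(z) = [0.31, 0.78]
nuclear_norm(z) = 1.09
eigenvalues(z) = [0.22, 0.87]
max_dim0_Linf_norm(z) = 0.78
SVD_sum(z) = [[0.12, 0.3], [0.3, 0.75]] + [[0.19,-0.08], [-0.08,0.03]]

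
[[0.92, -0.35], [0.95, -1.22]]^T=[[0.92, 0.95], [-0.35, -1.22]]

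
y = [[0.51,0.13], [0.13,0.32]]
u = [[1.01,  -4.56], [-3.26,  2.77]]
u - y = [[0.5, -4.69],[-3.39, 2.45]]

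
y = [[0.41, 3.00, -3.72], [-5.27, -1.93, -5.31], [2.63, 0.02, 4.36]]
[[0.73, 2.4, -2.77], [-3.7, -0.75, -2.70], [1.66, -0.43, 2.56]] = y@[[0.83, -0.02, -0.12],[-0.02, 0.69, -0.09],[-0.12, -0.09, 0.66]]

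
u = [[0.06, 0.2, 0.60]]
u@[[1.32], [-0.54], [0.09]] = [[0.03]]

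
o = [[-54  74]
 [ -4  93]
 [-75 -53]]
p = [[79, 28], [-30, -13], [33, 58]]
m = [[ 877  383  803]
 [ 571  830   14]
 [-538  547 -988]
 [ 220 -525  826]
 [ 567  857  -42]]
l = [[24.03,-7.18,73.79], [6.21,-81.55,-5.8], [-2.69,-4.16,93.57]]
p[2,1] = 58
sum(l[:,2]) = 161.56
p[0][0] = 79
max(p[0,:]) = 79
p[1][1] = -13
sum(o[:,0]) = -133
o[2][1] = -53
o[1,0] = -4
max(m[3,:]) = 826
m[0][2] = 803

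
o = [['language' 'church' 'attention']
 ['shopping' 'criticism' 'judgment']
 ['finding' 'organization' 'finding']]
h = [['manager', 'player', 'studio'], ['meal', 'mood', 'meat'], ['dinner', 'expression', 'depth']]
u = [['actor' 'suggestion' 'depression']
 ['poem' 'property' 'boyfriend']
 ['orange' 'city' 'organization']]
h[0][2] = 'studio'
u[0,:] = ['actor', 'suggestion', 'depression']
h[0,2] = 'studio'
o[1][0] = 'shopping'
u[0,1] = 'suggestion'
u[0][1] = 'suggestion'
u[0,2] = 'depression'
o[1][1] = 'criticism'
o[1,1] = 'criticism'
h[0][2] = 'studio'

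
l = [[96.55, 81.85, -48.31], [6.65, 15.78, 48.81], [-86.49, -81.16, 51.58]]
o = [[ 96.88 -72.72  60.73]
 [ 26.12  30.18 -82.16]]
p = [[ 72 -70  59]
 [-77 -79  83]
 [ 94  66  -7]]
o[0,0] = 96.88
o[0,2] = 60.73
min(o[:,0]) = 26.12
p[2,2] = -7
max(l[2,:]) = 51.58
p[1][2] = 83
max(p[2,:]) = 94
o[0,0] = 96.88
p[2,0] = 94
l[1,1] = 15.78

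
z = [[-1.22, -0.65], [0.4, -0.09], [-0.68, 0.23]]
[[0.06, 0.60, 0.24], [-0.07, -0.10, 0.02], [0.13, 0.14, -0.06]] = z @ [[-0.14, -0.32, -0.02], [0.17, -0.32, -0.33]]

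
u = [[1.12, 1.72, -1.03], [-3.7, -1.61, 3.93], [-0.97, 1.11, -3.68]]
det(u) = -22.39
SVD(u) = [[-0.3, -0.15, 0.94],[0.84, 0.43, 0.34],[-0.45, 0.89, -0.01]] @ diag([6.516592585587667, 2.9880073522916946, 1.1497535110251256]) @ [[-0.46, -0.36, 0.81], [-0.87, 0.02, -0.49], [-0.16, 0.93, 0.33]]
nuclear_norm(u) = 10.65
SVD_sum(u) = [[0.91, 0.72, -1.60], [-2.53, -1.99, 4.43], [1.35, 1.07, -2.37]] + [[0.38, -0.01, 0.22], [-1.11, 0.02, -0.62], [-2.33, 0.05, -1.31]] + [[-0.18, 1.01, 0.35], [-0.06, 0.36, 0.13], [0.00, -0.01, -0.00]]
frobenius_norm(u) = 7.26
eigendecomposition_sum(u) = [[0.53+1.00j, (0.61+0j), (0.26-0.39j)], [(-1.8+0.29j), (-0.32+0.93j), (0.45+0.59j)], [(-0.55+0.13j), (-0.08+0.3j), (0.15+0.18j)]] + [[0.53-1.00j,  (0.61-0j),  0.26+0.39j], [(-1.8-0.29j),  (-0.32-0.93j),  0.45-0.59j], [-0.55-0.13j,  (-0.08-0.3j),  (0.15-0.18j)]] + [[0.05-0.00j, (0.49-0j), (-1.55+0j)], [(-0.11+0j), -0.97+0.00j, 3.02-0.00j], [0.14-0.00j, 1.27-0.00j, -3.99+0.00j]]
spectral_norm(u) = 6.52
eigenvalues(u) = [(0.36+2.11j), (0.36-2.11j), (-4.9+0j)]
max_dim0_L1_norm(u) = 8.64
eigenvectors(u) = [[0.17+0.48j, (0.17-0.48j), 0.30+0.00j],[(-0.82+0j), -0.82-0.00j, (-0.58+0j)],[-0.26+0.02j, -0.26-0.02j, (0.76+0j)]]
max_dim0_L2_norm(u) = 5.48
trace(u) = -4.17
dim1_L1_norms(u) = [3.87, 9.24, 5.76]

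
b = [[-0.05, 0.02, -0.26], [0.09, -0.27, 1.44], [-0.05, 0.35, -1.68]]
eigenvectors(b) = [[-0.11+0.00j, 0.61-0.28j, 0.61+0.28j], [(0.64+0j), -0.72+0.00j, -0.72-0.00j], [-0.76+0.00j, (-0.17+0.01j), -0.17-0.01j]]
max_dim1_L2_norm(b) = 1.72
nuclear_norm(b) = 2.34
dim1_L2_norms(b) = [0.27, 1.47, 1.72]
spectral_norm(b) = 2.27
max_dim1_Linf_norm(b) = 1.68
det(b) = -0.00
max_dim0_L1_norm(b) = 3.38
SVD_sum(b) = [[-0.01, 0.05, -0.26], [0.07, -0.28, 1.44], [-0.08, 0.33, -1.68]] + [[-0.04, -0.03, -0.00], [0.02, 0.02, 0.0], [0.03, 0.02, 0.00]] + [[0.0, -0.00, -0.0], [0.00, -0.0, -0.00], [0.0, -0.00, -0.0]]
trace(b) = -2.00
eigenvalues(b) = [(-1.98+0j), (-0.01+0.02j), (-0.01-0.02j)]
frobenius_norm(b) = 2.27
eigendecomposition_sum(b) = [[(-0.01+0j), 0.05+0.00j, (-0.24+0j)], [0.05-0.00j, -0.29-0.00j, 1.43-0.00j], [(-0.06+0j), (0.34+0j), (-1.68+0j)]] + [[(-0.02-0j), -0.01-0.01j, -0.01-0.01j], [0.02+0.01j, (0.01+0.01j), 0.01+0.01j], [0.00+0.00j, 0.00+0.00j, 0.00+0.00j]] + [[(-0.02+0j), (-0.01+0.01j), -0.01+0.01j],  [(0.02-0.01j), (0.01-0.01j), 0.01-0.01j],  [0.00-0.00j, 0.00-0.00j, -0j]]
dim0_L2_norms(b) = [0.11, 0.44, 2.23]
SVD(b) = [[-0.11, -0.76, 0.64], [0.65, 0.44, 0.63], [-0.76, 0.49, 0.44]] @ diag([2.2733788627632165, 0.06506444758281872, 0.0038940983761188114]) @ [[0.04, -0.19, 0.98], [0.81, 0.58, 0.08], [0.59, -0.79, -0.18]]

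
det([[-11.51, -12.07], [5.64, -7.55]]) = 154.975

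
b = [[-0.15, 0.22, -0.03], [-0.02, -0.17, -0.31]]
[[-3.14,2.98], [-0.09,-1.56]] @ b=[[0.41, -1.20, -0.83], [0.04, 0.25, 0.49]]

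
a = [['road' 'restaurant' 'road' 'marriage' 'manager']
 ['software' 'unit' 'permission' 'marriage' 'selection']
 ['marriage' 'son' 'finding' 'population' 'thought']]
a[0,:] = ['road', 'restaurant', 'road', 'marriage', 'manager']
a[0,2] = 'road'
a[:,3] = ['marriage', 'marriage', 'population']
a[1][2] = 'permission'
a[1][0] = 'software'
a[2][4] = 'thought'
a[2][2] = 'finding'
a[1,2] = 'permission'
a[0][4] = 'manager'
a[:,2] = ['road', 'permission', 'finding']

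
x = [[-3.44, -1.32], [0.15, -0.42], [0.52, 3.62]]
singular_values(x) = [4.48, 2.66]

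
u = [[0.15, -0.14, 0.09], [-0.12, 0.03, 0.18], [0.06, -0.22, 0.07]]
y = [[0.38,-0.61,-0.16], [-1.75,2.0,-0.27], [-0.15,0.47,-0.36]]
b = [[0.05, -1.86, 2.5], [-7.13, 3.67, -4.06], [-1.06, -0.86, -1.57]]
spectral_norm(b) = 9.29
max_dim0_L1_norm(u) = 0.39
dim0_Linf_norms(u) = [0.15, 0.22, 0.18]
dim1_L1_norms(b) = [4.41, 14.86, 3.49]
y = b @ u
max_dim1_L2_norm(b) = 8.99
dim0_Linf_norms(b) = [7.13, 3.67, 4.06]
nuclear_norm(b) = 13.36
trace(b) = 2.15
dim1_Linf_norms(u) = [0.15, 0.18, 0.22]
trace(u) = 0.25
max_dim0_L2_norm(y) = 2.14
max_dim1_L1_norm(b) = 14.86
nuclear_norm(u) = 0.62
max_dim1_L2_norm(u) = 0.24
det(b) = 37.41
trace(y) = 2.02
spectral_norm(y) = 2.80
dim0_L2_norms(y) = [1.8, 2.14, 0.48]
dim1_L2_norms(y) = [0.74, 2.67, 0.61]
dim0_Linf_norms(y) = [1.75, 2.0, 0.36]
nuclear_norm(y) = 3.40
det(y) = 0.22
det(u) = 0.01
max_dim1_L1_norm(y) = 4.02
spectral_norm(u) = 0.32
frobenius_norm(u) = 0.39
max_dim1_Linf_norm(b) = 7.13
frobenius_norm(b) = 9.74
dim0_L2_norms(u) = [0.2, 0.26, 0.21]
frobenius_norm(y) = 2.84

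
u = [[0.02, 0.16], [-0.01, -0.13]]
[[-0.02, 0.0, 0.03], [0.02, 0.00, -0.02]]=u@[[0.22,0.18,0.22], [-0.14,-0.02,0.14]]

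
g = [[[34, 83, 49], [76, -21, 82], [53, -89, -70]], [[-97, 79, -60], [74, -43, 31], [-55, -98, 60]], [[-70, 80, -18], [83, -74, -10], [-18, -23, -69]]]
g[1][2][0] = -55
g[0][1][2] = 82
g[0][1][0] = 76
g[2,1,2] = -10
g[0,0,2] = 49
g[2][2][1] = -23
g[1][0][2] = -60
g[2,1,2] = -10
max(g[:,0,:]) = 83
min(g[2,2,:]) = -69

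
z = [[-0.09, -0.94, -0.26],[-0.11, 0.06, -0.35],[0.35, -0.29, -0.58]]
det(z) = 0.185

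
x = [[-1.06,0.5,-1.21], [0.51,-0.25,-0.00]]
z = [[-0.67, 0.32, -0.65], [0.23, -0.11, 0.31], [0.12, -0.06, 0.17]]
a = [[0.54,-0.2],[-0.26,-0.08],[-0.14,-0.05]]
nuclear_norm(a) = 0.80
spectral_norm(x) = 1.73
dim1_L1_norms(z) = [1.64, 0.65, 0.35]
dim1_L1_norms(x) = [2.77, 0.76]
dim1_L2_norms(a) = [0.58, 0.27, 0.15]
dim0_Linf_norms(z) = [0.67, 0.32, 0.65]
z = a @ x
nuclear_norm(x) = 2.13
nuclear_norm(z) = 1.16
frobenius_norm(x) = 1.78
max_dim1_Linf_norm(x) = 1.21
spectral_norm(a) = 0.63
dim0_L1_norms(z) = [1.02, 0.49, 1.13]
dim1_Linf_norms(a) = [0.54, 0.26, 0.14]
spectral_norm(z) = 1.08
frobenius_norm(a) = 0.65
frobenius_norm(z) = 1.09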